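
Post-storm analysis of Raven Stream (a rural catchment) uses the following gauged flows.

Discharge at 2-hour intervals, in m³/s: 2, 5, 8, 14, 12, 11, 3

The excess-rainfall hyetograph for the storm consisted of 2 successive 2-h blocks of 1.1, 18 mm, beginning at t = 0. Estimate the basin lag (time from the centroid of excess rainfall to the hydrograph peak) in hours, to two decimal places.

t_L ≈ 3.12 h

Centroid of excess rainfall: t_c = Σ P_i·t̄_i / ΣP_i = 2.8848 h (block centres at 1, 3 h).
Hydrograph peak occurs at t = 6 h, so basin lag t_L = 6 − 2.8848 = 3.12 h.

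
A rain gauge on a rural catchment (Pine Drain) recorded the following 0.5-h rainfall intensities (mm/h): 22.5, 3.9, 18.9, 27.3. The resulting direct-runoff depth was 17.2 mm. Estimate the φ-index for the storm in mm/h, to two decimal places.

Only the 3 blocks with intensity above φ contribute runoff: 22.5, 18.9, 27.3 mm/h.
Σ(I−φ)·Δt = d  ⇒  (22.5+18.9+27.3 − 3φ)·0.5 = 17.2
φ = (68.70 − 17.2/0.5) / 3 = 11.43 mm/h.

φ ≈ 11.43 mm/h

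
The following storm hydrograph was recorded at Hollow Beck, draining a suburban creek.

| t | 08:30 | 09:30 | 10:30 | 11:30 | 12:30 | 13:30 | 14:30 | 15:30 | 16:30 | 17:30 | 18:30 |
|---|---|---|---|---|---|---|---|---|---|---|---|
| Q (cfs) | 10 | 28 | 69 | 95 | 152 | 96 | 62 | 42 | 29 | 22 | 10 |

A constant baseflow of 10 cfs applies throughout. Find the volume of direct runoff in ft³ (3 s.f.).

Direct-runoff ordinates (Q − Q_b): 0.0, 18.0, 59.0, 85.0, 142.0, 86.0, 52.0, 32.0, 19.0, 12.0, 0.0 cfs.
ΣQ_DR = 505.0 cfs.
With Δt = 1 h = 3600 s, V = ΣQ_DR · Δt = 505.0 × 3600 = 1.82 × 10^6 ft³.

V ≈ 1.82 × 10^6 ft³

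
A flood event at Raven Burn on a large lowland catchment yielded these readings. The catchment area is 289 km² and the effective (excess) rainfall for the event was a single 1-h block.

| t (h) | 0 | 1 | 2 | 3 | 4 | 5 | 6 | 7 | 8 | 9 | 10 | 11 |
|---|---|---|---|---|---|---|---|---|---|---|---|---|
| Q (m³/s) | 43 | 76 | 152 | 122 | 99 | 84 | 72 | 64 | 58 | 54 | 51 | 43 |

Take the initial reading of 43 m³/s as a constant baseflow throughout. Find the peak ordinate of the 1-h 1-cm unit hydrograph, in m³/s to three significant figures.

Direct runoff: 0.0, 33.0, 109.0, 79.0, 56.0, 41.0, 29.0, 21.0, 15.0, 11.0, 8.0, 0.0 m³/s; ΣQ_DR = 402.0 m³/s, peak = 109.0 m³/s.
Runoff depth d = ΣQ_DR·Δt / A = 402.0 × 3600 / (289 km²) = 5.008 mm.
The 1-cm UH is the DRH scaled by (10 mm)/d, so U_p = 109.0 × 10/5.008 = 218 m³/s.

U_p ≈ 218 m³/s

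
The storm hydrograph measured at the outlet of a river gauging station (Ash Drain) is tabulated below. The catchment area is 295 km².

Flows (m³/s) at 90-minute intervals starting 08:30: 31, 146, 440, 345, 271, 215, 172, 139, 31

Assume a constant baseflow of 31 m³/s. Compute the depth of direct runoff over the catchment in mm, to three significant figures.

d ≈ 27.7 mm

Direct runoff: 0.0, 115.0, 409.0, 314.0, 240.0, 184.0, 141.0, 108.0, 0.0 m³/s; ΣQ_DR = 1511 m³/s.
V = ΣQ_DR · Δt = 1511 × 5400 s = 8.159 × 10^6 m³.
Over A = 295 km², depth = V / A = 27.7 mm.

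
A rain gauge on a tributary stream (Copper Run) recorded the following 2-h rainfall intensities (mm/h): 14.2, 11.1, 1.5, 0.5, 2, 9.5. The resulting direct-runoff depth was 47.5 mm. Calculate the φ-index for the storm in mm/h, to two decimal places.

Only the 3 blocks with intensity above φ contribute runoff: 14.2, 11.1, 9.5 mm/h.
Σ(I−φ)·Δt = d  ⇒  (14.2+11.1+9.5 − 3φ)·2 = 47.5
φ = (34.80 − 47.5/2) / 3 = 3.68 mm/h.

φ ≈ 3.68 mm/h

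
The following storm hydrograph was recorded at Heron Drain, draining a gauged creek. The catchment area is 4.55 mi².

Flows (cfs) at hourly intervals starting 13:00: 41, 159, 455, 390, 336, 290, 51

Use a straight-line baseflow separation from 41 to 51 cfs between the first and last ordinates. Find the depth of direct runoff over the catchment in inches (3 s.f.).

Direct runoff: 0.00, 116.33, 410.67, 344.00, 288.33, 240.67, 0.00 cfs; ΣQ_DR = 1400 cfs.
V = ΣQ_DR · Δt = 1400 × 3600 s = 5.040 × 10^6 ft³.
Over A = 4.55 mi², depth = V / A = 0.477 in.

d ≈ 0.477 in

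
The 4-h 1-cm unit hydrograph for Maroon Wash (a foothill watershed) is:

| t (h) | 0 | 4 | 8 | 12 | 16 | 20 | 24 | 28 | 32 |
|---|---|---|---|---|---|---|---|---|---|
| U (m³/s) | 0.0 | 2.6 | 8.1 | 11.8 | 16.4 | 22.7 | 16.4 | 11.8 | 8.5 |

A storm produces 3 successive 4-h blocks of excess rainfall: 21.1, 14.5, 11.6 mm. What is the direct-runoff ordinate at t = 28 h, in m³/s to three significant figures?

Q ≈ 75.0 m³/s

By discrete convolution, Q_j = Σ (P_i / 10 mm) · U_{j−i}.
At t = 28 h (j=7): Q = (21.1/10)·11.8 + (14.5/10)·16.4 + (11.6/10)·22.7 = 75.0 m³/s.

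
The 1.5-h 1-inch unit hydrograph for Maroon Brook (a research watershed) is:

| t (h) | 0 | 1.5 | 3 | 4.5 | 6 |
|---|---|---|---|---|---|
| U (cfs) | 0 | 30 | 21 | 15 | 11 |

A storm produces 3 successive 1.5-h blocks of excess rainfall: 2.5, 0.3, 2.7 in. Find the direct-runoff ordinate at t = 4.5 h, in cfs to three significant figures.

Q ≈ 125 cfs

By discrete convolution, Q_j = Σ (P_i / 1 in) · U_{j−i}.
At t = 4.5 h (j=3): Q = (2.5/1)·15 + (0.3/1)·21 + (2.7/1)·30 = 125 cfs.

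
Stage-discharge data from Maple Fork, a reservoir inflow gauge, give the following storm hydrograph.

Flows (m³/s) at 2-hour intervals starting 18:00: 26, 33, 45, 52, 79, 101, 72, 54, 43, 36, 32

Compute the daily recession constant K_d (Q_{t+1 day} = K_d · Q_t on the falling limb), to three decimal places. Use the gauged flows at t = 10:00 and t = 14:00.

Between t = 10:00 and t = 14:00 the flow falls from 43 to 32 m³/s over 2×2 h = 4 h.
Per-interval ratio K = (32/43)^(1/2) = 0.8627; K_d = K^(24/2) = 0.170.

K_d ≈ 0.170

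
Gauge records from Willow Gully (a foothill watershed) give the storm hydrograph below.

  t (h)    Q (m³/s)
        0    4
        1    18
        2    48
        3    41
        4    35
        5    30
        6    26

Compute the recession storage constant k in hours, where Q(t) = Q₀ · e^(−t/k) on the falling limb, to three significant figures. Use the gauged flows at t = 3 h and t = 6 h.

On the falling limb, Q drops from 41 to 26 m³/s between t = 3 h and t = 6 h (Δt = 3 h).
k = −Δt / ln(Q₂/Q₁) = −3 / ln(26/41) = 6.59 h.

k ≈ 6.59 h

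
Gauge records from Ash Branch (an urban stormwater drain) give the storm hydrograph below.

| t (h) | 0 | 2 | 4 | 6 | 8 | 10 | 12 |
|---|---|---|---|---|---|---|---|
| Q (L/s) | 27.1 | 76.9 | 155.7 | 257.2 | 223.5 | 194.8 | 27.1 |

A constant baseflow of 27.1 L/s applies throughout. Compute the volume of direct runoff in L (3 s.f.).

V ≈ 5.56 × 10^6 L

Direct-runoff ordinates (Q − Q_b): 0.0, 49.8, 128.6, 230.1, 196.4, 167.7, 0.0 L/s.
ΣQ_DR = 772.6 L/s.
With Δt = 2 h = 7200 s, V = ΣQ_DR · Δt = 772.6 × 7200 = 5.56 × 10^6 L.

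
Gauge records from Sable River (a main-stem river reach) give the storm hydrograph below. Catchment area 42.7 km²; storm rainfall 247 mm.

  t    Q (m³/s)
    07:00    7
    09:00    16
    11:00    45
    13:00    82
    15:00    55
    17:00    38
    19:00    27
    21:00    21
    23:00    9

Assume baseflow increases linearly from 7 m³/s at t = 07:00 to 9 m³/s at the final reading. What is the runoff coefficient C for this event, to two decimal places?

C ≈ 0.16

ΣQ_DR = 228.0 m³/s; V = ΣQ_DR·Δt = 1.642 × 10^6 m³.
Runoff depth d = V / A = 38.44 mm.
C = d / P = 38.44 / 247 = 0.16.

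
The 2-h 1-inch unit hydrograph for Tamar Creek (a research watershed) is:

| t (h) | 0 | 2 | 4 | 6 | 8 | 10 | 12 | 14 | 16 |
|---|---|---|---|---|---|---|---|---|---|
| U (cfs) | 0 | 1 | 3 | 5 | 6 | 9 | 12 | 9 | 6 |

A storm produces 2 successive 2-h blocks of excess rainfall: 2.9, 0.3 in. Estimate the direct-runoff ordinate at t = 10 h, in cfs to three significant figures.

Q ≈ 27.9 cfs

By discrete convolution, Q_j = Σ (P_i / 1 in) · U_{j−i}.
At t = 10 h (j=5): Q = (2.9/1)·9 + (0.3/1)·6 = 27.9 cfs.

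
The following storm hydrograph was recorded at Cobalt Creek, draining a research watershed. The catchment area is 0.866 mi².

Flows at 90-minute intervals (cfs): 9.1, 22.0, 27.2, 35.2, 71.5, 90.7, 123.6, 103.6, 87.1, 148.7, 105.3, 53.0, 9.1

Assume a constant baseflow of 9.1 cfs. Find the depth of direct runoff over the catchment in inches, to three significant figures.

d ≈ 2.06 in

Direct runoff: 0.0, 12.9, 18.1, 26.1, 62.4, 81.6, 114.5, 94.5, 78.0, 139.6, 96.2, 43.9, 0.0 cfs; ΣQ_DR = 767.8 cfs.
V = ΣQ_DR · Δt = 767.8 × 5400 s = 4.146 × 10^6 ft³.
Over A = 0.866 mi², depth = V / A = 2.06 in.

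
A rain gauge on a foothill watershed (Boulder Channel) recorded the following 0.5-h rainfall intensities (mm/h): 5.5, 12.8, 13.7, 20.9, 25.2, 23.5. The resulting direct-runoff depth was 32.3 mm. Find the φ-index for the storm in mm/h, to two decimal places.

Only the 5 blocks with intensity above φ contribute runoff: 12.8, 13.7, 20.9, 25.2, 23.5 mm/h.
Σ(I−φ)·Δt = d  ⇒  (12.8+13.7+20.9+25.2+23.5 − 5φ)·0.5 = 32.3
φ = (96.10 − 32.3/0.5) / 5 = 6.30 mm/h.

φ ≈ 6.30 mm/h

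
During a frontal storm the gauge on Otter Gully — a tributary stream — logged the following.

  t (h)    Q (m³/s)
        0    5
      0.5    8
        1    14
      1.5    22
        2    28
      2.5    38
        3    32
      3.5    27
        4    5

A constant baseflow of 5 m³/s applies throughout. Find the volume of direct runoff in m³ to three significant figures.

V ≈ 2.41 × 10^5 m³

Direct-runoff ordinates (Q − Q_b): 0.0, 3.0, 9.0, 17.0, 23.0, 33.0, 27.0, 22.0, 0.0 m³/s.
ΣQ_DR = 134.0 m³/s.
With Δt = 0.5 h = 1800 s, V = ΣQ_DR · Δt = 134.0 × 1800 = 2.41 × 10^5 m³.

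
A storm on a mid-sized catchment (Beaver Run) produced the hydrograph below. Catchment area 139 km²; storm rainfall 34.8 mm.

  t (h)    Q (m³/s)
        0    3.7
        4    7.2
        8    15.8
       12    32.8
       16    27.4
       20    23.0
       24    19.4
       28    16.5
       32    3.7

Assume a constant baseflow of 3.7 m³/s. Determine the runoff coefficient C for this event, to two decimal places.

C ≈ 0.35

ΣQ_DR = 116.2 m³/s; V = ΣQ_DR·Δt = 1.673 × 10^6 m³.
Runoff depth d = V / A = 12.04 mm.
C = d / P = 12.04 / 34.8 = 0.35.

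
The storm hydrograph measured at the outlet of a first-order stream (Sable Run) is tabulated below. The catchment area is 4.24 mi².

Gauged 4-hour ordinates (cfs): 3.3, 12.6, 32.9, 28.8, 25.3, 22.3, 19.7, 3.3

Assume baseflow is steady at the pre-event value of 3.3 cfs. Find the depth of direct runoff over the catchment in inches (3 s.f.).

Direct runoff: 0.0, 9.3, 29.6, 25.5, 22.0, 19.0, 16.4, 0.0 cfs; ΣQ_DR = 121.8 cfs.
V = ΣQ_DR · Δt = 121.8 × 14400 s = 1.754 × 10^6 ft³.
Over A = 4.24 mi², depth = V / A = 0.178 in.

d ≈ 0.178 in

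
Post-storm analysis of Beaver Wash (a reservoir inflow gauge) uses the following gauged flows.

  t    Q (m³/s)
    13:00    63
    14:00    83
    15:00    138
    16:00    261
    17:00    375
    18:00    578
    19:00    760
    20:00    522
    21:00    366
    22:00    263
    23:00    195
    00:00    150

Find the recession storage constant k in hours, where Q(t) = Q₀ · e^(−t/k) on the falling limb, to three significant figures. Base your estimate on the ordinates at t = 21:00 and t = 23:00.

On the falling limb, Q drops from 366 to 195 m³/s between t = 21:00 and t = 23:00 (Δt = 2 h).
k = −Δt / ln(Q₂/Q₁) = −2 / ln(195/366) = 3.18 h.

k ≈ 3.18 h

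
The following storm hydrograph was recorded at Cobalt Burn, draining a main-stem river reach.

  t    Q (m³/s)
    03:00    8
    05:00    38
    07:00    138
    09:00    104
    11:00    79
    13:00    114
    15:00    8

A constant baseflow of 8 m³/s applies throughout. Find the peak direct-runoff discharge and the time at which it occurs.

Q_p = 130.0 m³/s at t = 07:00

Subtracting baseflow gives direct-runoff ordinates: 0.0, 30.0, 130.0, 96.0, 71.0, 106.0, 0.0 m³/s.
The maximum is 130.0 m³/s, occurring at the reading for t = 07:00.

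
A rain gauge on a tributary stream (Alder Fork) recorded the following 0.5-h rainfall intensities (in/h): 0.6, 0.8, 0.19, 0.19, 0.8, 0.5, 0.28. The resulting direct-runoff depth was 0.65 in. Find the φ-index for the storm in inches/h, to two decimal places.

φ ≈ 0.35 in/h

Only the 4 blocks with intensity above φ contribute runoff: 0.6, 0.8, 0.8, 0.5 in/h.
Σ(I−φ)·Δt = d  ⇒  (0.6+0.8+0.8+0.5 − 4φ)·0.5 = 0.65
φ = (2.700 − 0.65/0.5) / 4 = 0.35 in/h.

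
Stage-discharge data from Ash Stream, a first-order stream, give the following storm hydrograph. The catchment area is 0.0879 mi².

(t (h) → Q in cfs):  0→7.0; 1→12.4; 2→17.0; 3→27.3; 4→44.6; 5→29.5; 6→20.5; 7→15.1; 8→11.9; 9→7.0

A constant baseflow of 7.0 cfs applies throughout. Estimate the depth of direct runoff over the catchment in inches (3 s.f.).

d ≈ 2.16 in

Direct runoff: 0.0, 5.4, 10.0, 20.3, 37.6, 22.5, 13.5, 8.1, 4.9, 0.0 cfs; ΣQ_DR = 122.3 cfs.
V = ΣQ_DR · Δt = 122.3 × 3600 s = 4.403 × 10^5 ft³.
Over A = 0.0879 mi², depth = V / A = 2.16 in.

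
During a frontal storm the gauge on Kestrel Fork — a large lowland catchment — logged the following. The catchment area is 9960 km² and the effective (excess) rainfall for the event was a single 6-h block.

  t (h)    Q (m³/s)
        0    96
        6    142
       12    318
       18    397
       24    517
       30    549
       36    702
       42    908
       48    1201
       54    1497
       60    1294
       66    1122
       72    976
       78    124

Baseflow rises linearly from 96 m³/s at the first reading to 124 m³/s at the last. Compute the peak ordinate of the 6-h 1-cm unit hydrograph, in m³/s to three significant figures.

U_p ≈ 767 m³/s

Direct runoff: 0.00, 43.85, 217.69, 294.54, 412.38, 442.23, 593.08, 796.92, 1087.77, 1381.62, 1176.46, 1002.31, 854.15, 0.00 m³/s; ΣQ_DR = 8303 m³/s, peak = 1381.62 m³/s.
Runoff depth d = ΣQ_DR·Δt / A = 8303 × 21600 / (9960 km²) = 18.01 mm.
The 1-cm UH is the DRH scaled by (10 mm)/d, so U_p = 1381.62 × 10/18.01 = 767 m³/s.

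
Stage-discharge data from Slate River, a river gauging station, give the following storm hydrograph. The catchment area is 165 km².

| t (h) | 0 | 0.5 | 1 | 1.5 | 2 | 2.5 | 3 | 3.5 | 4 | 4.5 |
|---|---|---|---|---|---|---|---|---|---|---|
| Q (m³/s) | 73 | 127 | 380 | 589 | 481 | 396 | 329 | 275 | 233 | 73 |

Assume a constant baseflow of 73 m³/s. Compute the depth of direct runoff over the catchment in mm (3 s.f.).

Direct runoff: 0.0, 54.0, 307.0, 516.0, 408.0, 323.0, 256.0, 202.0, 160.0, 0.0 m³/s; ΣQ_DR = 2226 m³/s.
V = ΣQ_DR · Δt = 2226 × 1800 s = 4.007 × 10^6 m³.
Over A = 165 km², depth = V / A = 24.3 mm.

d ≈ 24.3 mm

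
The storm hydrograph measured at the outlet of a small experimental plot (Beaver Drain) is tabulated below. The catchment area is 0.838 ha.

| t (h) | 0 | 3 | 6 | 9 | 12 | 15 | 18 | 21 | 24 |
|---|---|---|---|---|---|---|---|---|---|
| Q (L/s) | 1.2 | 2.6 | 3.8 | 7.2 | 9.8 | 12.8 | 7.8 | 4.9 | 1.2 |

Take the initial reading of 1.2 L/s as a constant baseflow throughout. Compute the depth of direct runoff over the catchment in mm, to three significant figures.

Direct runoff: 0.0, 1.4, 2.6, 6.0, 8.6, 11.6, 6.6, 3.7, 0.0 L/s; ΣQ_DR = 40.50 L/s.
V = ΣQ_DR · Δt = 40.50 × 10800 s = 4.374 × 10^5 L.
Over A = 0.838 ha, depth = V / A = 52.2 mm.

d ≈ 52.2 mm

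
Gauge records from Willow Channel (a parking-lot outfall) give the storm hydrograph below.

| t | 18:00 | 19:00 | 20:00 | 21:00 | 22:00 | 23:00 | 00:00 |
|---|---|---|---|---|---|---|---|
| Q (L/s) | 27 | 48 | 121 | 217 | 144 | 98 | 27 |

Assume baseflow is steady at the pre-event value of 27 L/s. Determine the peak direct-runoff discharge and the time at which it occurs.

Q_p = 190.0 L/s at t = 21:00

Subtracting baseflow gives direct-runoff ordinates: 0.0, 21.0, 94.0, 190.0, 117.0, 71.0, 0.0 L/s.
The maximum is 190.0 L/s, occurring at the reading for t = 21:00.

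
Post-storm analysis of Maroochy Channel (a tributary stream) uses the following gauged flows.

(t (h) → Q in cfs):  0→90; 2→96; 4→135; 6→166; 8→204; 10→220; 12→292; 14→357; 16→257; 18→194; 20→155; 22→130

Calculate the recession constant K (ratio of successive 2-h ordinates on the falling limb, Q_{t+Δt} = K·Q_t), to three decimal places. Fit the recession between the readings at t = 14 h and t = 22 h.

Using the recession-limb readings at t = 14 h and t = 22 h: Q falls from 357 to 130 cfs over 4 intervals.
K = (Q₂/Q₁)^(1/4) = (130/357)^(1/4) = 0.777.

K ≈ 0.777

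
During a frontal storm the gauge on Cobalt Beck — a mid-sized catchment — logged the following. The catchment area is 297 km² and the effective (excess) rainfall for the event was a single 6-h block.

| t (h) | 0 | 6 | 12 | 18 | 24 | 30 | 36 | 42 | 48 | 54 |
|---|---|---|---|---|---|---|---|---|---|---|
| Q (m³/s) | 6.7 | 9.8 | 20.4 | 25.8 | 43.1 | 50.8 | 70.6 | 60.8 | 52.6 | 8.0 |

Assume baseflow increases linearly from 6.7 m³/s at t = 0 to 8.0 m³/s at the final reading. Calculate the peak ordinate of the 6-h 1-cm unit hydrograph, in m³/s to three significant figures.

Direct runoff: 0.00, 2.96, 13.41, 18.67, 35.82, 43.38, 63.03, 53.09, 44.74, 0.00 m³/s; ΣQ_DR = 275.1 m³/s, peak = 63.03 m³/s.
Runoff depth d = ΣQ_DR·Δt / A = 275.1 × 21600 / (297 km²) = 20.01 mm.
The 1-cm UH is the DRH scaled by (10 mm)/d, so U_p = 63.03 × 10/20.01 = 31.5 m³/s.

U_p ≈ 31.5 m³/s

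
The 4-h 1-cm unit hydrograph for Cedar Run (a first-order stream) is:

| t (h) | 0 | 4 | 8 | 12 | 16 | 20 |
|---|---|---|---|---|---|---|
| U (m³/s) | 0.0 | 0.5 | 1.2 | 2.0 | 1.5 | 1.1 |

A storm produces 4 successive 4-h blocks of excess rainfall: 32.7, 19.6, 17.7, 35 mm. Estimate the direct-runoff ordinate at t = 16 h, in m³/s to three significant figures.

Q ≈ 12.7 m³/s

By discrete convolution, Q_j = Σ (P_i / 10 mm) · U_{j−i}.
At t = 16 h (j=4): Q = (32.7/10)·1.5 + (19.6/10)·2.0 + (17.7/10)·1.2 + (35/10)·0.5 = 12.7 m³/s.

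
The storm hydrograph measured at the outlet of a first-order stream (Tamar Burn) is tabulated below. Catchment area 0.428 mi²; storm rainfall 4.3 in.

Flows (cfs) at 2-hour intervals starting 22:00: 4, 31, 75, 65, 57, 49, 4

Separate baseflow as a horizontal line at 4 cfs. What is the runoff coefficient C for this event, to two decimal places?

ΣQ_DR = 257.0 cfs; V = ΣQ_DR·Δt = 1.850 × 10^6 ft³.
Runoff depth d = V / A = 1.861 in.
C = d / P = 1.861 / 4.3 = 0.43.

C ≈ 0.43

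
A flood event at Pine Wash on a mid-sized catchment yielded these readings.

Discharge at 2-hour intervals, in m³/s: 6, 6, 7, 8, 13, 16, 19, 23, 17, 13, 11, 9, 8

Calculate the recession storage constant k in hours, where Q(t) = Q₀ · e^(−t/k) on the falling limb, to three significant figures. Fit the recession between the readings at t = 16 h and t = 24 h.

k ≈ 10.6 h

On the falling limb, Q drops from 17 to 8 m³/s between t = 16 h and t = 24 h (Δt = 8 h).
k = −Δt / ln(Q₂/Q₁) = −8 / ln(8/17) = 10.6 h.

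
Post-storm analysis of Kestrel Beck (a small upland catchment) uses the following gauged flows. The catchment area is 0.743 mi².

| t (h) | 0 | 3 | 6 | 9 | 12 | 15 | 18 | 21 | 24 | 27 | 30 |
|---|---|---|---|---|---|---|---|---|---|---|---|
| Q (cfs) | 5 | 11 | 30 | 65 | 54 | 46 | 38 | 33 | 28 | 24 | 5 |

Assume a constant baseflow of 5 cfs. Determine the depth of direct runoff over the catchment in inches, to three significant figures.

d ≈ 1.78 in

Direct runoff: 0.0, 6.0, 25.0, 60.0, 49.0, 41.0, 33.0, 28.0, 23.0, 19.0, 0.0 cfs; ΣQ_DR = 284.0 cfs.
V = ΣQ_DR · Δt = 284.0 × 10800 s = 3.067 × 10^6 ft³.
Over A = 0.743 mi², depth = V / A = 1.78 in.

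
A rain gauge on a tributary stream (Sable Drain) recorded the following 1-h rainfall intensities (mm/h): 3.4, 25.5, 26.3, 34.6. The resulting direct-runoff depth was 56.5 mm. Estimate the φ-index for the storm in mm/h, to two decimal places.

φ ≈ 9.97 mm/h

Only the 3 blocks with intensity above φ contribute runoff: 25.5, 26.3, 34.6 mm/h.
Σ(I−φ)·Δt = d  ⇒  (25.5+26.3+34.6 − 3φ)·1 = 56.5
φ = (86.40 − 56.5/1) / 3 = 9.97 mm/h.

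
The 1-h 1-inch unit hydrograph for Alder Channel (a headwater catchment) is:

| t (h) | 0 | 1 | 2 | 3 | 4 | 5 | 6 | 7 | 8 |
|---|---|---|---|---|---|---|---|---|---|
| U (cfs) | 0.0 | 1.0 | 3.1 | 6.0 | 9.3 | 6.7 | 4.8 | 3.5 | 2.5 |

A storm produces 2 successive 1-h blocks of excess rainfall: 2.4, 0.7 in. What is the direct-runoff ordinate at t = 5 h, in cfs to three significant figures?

By discrete convolution, Q_j = Σ (P_i / 1 in) · U_{j−i}.
At t = 5 h (j=5): Q = (2.4/1)·6.7 + (0.7/1)·9.3 = 22.6 cfs.

Q ≈ 22.6 cfs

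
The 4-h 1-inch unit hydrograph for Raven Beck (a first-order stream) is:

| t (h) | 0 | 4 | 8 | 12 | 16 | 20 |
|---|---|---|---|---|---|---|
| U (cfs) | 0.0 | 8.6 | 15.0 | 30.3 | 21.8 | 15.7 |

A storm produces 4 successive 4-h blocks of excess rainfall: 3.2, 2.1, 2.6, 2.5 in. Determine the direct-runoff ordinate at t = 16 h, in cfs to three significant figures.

Q ≈ 194 cfs

By discrete convolution, Q_j = Σ (P_i / 1 in) · U_{j−i}.
At t = 16 h (j=4): Q = (3.2/1)·21.8 + (2.1/1)·30.3 + (2.6/1)·15.0 + (2.5/1)·8.6 = 194 cfs.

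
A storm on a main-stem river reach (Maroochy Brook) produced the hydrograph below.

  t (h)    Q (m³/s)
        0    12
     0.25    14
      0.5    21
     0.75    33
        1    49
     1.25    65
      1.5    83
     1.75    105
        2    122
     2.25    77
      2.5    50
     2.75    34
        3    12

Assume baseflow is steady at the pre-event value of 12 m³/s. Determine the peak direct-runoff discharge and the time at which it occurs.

Subtracting baseflow gives direct-runoff ordinates: 0.0, 2.0, 9.0, 21.0, 37.0, 53.0, 71.0, 93.0, 110.0, 65.0, 38.0, 22.0, 0.0 m³/s.
The maximum is 110.0 m³/s, occurring at the reading for t = 2 h.

Q_p = 110.0 m³/s at t = 2 h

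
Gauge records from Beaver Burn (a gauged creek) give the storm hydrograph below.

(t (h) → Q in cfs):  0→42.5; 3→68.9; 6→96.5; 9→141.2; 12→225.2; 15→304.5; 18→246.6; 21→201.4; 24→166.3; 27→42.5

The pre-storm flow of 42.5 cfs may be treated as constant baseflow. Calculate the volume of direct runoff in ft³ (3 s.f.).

Direct-runoff ordinates (Q − Q_b): 0.0, 26.4, 54.0, 98.7, 182.7, 262.0, 204.1, 158.9, 123.8, 0.0 cfs.
ΣQ_DR = 1111 cfs.
With Δt = 3 h = 10800 s, V = ΣQ_DR · Δt = 1111 × 10800 = 1.20 × 10^7 ft³.

V ≈ 1.20 × 10^7 ft³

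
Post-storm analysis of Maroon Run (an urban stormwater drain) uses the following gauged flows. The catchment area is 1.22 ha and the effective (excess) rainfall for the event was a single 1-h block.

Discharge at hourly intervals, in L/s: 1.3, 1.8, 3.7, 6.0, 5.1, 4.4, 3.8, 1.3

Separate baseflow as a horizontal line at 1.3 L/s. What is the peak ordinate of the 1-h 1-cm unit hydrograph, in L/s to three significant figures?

U_p ≈ 9.37 L/s

Direct runoff: 0.0, 0.5, 2.4, 4.7, 3.8, 3.1, 2.5, 0.0 L/s; ΣQ_DR = 17.00 L/s, peak = 4.7 L/s.
Runoff depth d = ΣQ_DR·Δt / A = 17.00 × 3600 / (1.22 ha) = 5.016 mm.
The 1-cm UH is the DRH scaled by (10 mm)/d, so U_p = 4.7 × 10/5.016 = 9.37 L/s.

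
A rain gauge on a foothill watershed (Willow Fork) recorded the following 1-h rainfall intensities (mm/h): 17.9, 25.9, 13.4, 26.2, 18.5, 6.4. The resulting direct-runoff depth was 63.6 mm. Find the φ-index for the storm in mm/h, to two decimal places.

φ ≈ 7.66 mm/h

Only the 5 blocks with intensity above φ contribute runoff: 17.9, 25.9, 13.4, 26.2, 18.5 mm/h.
Σ(I−φ)·Δt = d  ⇒  (17.9+25.9+13.4+26.2+18.5 − 5φ)·1 = 63.6
φ = (101.9 − 63.6/1) / 5 = 7.66 mm/h.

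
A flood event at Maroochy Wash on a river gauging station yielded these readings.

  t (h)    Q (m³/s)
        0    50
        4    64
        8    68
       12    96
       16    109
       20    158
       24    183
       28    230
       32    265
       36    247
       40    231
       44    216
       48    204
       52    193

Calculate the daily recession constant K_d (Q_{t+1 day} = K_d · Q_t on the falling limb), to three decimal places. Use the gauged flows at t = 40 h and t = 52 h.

Between t = 40 h and t = 52 h the flow falls from 231 to 193 m³/s over 3×4 h = 12 h.
Per-interval ratio K = (193/231)^(1/3) = 0.9419; K_d = K^(24/4) = 0.698.

K_d ≈ 0.698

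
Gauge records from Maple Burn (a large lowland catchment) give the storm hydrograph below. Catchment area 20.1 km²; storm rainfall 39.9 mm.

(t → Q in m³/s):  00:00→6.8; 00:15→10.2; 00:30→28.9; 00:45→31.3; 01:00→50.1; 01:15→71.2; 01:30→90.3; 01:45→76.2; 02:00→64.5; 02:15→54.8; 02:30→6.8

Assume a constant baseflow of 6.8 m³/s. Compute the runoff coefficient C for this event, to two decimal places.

ΣQ_DR = 416.3 m³/s; V = ΣQ_DR·Δt = 3.747 × 10^5 m³.
Runoff depth d = V / A = 18.64 mm.
C = d / P = 18.64 / 39.9 = 0.47.

C ≈ 0.47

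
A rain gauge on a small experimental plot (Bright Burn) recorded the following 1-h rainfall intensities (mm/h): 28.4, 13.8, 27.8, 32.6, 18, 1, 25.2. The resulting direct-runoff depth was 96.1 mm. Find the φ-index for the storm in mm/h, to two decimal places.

Only the 6 blocks with intensity above φ contribute runoff: 28.4, 13.8, 27.8, 32.6, 18, 25.2 mm/h.
Σ(I−φ)·Δt = d  ⇒  (28.4+13.8+27.8+32.6+18+25.2 − 6φ)·1 = 96.1
φ = (145.8 − 96.1/1) / 6 = 8.28 mm/h.

φ ≈ 8.28 mm/h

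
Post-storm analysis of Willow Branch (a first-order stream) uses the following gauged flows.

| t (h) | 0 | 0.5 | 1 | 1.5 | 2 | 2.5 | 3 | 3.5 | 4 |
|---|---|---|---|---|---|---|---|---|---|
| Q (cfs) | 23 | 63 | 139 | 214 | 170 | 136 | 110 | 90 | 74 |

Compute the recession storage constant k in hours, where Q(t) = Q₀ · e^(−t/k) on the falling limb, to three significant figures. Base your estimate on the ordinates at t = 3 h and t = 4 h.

On the falling limb, Q drops from 110 to 74 cfs between t = 3 h and t = 4 h (Δt = 1 h).
k = −Δt / ln(Q₂/Q₁) = −1 / ln(74/110) = 2.52 h.

k ≈ 2.52 h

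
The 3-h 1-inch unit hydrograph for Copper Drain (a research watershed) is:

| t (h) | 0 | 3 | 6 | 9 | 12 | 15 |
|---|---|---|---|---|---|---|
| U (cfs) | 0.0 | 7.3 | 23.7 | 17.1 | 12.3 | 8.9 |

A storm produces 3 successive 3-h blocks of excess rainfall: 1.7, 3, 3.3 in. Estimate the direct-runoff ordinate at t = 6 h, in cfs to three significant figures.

Q ≈ 62.2 cfs

By discrete convolution, Q_j = Σ (P_i / 1 in) · U_{j−i}.
At t = 6 h (j=2): Q = (1.7/1)·23.7 + (3/1)·7.3 + (3.3/1)·0.0 = 62.2 cfs.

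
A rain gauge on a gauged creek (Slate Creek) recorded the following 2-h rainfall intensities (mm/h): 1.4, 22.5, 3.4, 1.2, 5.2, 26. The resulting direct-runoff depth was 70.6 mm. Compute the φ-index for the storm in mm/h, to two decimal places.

φ ≈ 6.60 mm/h

Only the 2 blocks with intensity above φ contribute runoff: 22.5, 26 mm/h.
Σ(I−φ)·Δt = d  ⇒  (22.5+26 − 2φ)·2 = 70.6
φ = (48.50 − 70.6/2) / 2 = 6.60 mm/h.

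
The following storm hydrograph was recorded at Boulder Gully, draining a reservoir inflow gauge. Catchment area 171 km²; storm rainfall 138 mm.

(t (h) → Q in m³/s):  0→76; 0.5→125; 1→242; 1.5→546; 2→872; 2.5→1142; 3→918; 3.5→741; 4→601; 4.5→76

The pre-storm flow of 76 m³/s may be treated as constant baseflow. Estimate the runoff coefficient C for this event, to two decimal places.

C ≈ 0.35

ΣQ_DR = 4579 m³/s; V = ΣQ_DR·Δt = 8.242 × 10^6 m³.
Runoff depth d = V / A = 48.20 mm.
C = d / P = 48.20 / 138 = 0.35.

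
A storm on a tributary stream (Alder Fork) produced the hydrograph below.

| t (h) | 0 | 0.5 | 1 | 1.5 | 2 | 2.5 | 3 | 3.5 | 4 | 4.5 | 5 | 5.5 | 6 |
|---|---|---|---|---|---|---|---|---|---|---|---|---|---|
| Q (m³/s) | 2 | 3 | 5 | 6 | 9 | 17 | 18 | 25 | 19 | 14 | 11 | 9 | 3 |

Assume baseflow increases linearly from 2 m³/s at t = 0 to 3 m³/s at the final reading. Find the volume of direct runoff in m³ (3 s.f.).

Direct-runoff ordinates (Q − Q_b): 0.00, 0.92, 2.83, 3.75, 6.67, 14.58, 15.50, 22.42, 16.33, 11.25, 8.17, 6.08, 0.00 m³/s.
ΣQ_DR = 108.5 m³/s.
With Δt = 0.5 h = 1800 s, V = ΣQ_DR · Δt = 108.5 × 1800 = 1.95 × 10^5 m³.

V ≈ 1.95 × 10^5 m³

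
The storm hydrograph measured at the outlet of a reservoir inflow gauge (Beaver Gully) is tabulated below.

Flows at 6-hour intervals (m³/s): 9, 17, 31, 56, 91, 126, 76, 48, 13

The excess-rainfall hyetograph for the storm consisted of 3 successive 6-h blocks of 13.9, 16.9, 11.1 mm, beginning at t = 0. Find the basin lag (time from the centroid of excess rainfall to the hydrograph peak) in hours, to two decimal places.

t_L ≈ 21.40 h

Centroid of excess rainfall: t_c = Σ P_i·t̄_i / ΣP_i = 8.5990 h (block centres at 3, 9, 15 h).
Hydrograph peak occurs at t = 30 h, so basin lag t_L = 30 − 8.5990 = 21.40 h.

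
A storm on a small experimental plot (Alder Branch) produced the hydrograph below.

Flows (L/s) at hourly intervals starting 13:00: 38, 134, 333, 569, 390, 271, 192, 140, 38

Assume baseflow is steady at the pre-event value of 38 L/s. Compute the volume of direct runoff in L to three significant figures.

V ≈ 6.35 × 10^6 L

Direct-runoff ordinates (Q − Q_b): 0.0, 96.0, 295.0, 531.0, 352.0, 233.0, 154.0, 102.0, 0.0 L/s.
ΣQ_DR = 1763 L/s.
With Δt = 1 h = 3600 s, V = ΣQ_DR · Δt = 1763 × 3600 = 6.35 × 10^6 L.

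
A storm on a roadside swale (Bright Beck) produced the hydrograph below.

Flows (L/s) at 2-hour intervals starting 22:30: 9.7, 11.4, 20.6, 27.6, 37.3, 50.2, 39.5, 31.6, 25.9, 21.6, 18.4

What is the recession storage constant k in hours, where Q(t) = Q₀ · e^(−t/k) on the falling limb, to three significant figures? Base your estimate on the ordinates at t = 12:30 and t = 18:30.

On the falling limb, Q drops from 31.6 to 18.4 L/s between t = 12:30 and t = 18:30 (Δt = 6 h).
k = −Δt / ln(Q₂/Q₁) = −6 / ln(18.4/31.6) = 11.1 h.

k ≈ 11.1 h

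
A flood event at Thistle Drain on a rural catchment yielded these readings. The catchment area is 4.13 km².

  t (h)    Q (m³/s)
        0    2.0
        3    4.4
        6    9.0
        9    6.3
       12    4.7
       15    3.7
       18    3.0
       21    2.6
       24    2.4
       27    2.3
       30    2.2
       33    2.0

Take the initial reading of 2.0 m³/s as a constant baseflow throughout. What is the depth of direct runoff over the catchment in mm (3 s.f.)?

d ≈ 53.9 mm

Direct runoff: 0.0, 2.4, 7.0, 4.3, 2.7, 1.7, 1.0, 0.6, 0.4, 0.3, 0.2, 0.0 m³/s; ΣQ_DR = 20.60 m³/s.
V = ΣQ_DR · Δt = 20.60 × 10800 s = 2.225 × 10^5 m³.
Over A = 4.13 km², depth = V / A = 53.9 mm.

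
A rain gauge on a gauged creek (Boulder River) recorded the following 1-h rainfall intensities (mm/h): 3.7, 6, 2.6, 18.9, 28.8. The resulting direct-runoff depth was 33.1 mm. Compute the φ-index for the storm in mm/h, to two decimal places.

φ ≈ 7.30 mm/h

Only the 2 blocks with intensity above φ contribute runoff: 18.9, 28.8 mm/h.
Σ(I−φ)·Δt = d  ⇒  (18.9+28.8 − 2φ)·1 = 33.1
φ = (47.70 − 33.1/1) / 2 = 7.30 mm/h.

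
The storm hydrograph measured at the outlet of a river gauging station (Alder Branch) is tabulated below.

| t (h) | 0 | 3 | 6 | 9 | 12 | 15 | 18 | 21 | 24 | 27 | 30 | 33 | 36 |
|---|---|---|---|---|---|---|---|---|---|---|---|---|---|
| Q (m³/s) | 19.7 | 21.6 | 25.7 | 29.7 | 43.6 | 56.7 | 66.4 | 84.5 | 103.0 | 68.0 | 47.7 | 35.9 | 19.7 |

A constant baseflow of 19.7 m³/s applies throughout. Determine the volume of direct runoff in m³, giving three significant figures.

V ≈ 3.95 × 10^6 m³

Direct-runoff ordinates (Q − Q_b): 0.0, 1.9, 6.0, 10.0, 23.9, 37.0, 46.7, 64.8, 83.3, 48.3, 28.0, 16.2, 0.0 m³/s.
ΣQ_DR = 366.1 m³/s.
With Δt = 3 h = 10800 s, V = ΣQ_DR · Δt = 366.1 × 10800 = 3.95 × 10^6 m³.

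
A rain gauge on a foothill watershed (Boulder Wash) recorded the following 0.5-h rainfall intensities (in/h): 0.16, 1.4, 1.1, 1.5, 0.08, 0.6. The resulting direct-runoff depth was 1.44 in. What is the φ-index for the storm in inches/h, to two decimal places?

φ ≈ 0.43 in/h

Only the 4 blocks with intensity above φ contribute runoff: 1.4, 1.1, 1.5, 0.6 in/h.
Σ(I−φ)·Δt = d  ⇒  (1.4+1.1+1.5+0.6 − 4φ)·0.5 = 1.44
φ = (4.600 − 1.44/0.5) / 4 = 0.43 in/h.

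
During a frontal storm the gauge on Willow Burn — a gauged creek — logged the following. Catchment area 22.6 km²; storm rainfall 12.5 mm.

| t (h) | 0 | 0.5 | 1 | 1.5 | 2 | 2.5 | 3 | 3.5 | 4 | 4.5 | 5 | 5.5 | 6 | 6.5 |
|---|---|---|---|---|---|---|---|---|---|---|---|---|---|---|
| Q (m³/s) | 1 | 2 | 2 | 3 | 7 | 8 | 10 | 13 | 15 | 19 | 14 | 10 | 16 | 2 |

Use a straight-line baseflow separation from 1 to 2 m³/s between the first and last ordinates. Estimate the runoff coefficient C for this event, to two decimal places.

ΣQ_DR = 101.0 m³/s; V = ΣQ_DR·Δt = 1.818 × 10^5 m³.
Runoff depth d = V / A = 8.044 mm.
C = d / P = 8.044 / 12.5 = 0.64.

C ≈ 0.64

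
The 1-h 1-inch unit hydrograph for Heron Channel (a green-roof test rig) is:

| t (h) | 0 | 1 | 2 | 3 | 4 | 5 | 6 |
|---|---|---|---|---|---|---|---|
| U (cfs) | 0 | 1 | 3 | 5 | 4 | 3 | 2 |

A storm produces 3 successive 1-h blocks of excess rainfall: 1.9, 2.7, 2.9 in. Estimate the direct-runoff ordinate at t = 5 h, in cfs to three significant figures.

By discrete convolution, Q_j = Σ (P_i / 1 in) · U_{j−i}.
At t = 5 h (j=5): Q = (1.9/1)·3 + (2.7/1)·4 + (2.9/1)·5 = 31.0 cfs.

Q ≈ 31.0 cfs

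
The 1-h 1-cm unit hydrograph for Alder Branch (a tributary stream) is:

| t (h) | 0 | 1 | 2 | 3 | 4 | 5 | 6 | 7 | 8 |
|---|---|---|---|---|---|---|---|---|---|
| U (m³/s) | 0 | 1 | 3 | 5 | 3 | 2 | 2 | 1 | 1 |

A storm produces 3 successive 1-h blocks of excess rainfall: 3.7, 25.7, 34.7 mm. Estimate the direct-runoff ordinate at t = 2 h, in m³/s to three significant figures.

Q ≈ 3.68 m³/s

By discrete convolution, Q_j = Σ (P_i / 10 mm) · U_{j−i}.
At t = 2 h (j=2): Q = (3.7/10)·3 + (25.7/10)·1 + (34.7/10)·0 = 3.68 m³/s.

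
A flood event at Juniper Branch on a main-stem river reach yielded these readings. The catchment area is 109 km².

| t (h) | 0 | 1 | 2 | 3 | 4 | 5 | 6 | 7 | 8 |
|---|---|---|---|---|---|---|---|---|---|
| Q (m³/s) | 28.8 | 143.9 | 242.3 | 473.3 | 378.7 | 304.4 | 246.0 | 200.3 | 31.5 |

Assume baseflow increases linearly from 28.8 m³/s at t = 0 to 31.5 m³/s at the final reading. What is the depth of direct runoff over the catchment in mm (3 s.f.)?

d ≈ 58.7 mm

Direct runoff: 0.00, 114.76, 212.82, 443.49, 348.55, 273.91, 215.18, 169.14, 0.00 m³/s; ΣQ_DR = 1778 m³/s.
V = ΣQ_DR · Δt = 1778 × 3600 s = 6.400 × 10^6 m³.
Over A = 109 km², depth = V / A = 58.7 mm.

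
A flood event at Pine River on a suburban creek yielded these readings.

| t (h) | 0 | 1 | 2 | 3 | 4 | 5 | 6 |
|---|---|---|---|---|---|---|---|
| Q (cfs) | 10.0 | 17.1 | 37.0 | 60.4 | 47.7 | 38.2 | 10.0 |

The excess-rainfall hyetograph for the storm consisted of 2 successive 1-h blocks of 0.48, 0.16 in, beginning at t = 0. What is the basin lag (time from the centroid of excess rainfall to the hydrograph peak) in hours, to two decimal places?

t_L ≈ 2.25 h

Centroid of excess rainfall: t_c = Σ P_i·t̄_i / ΣP_i = 0.7500 h (block centres at 0.5, 1.5 h).
Hydrograph peak occurs at t = 3 h, so basin lag t_L = 3 − 0.7500 = 2.25 h.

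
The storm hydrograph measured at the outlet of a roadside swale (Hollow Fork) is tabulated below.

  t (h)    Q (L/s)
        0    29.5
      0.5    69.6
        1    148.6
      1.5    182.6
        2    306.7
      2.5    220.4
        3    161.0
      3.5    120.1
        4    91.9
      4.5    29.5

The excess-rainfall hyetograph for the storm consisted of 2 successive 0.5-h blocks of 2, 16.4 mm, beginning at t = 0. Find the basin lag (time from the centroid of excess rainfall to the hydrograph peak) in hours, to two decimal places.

t_L ≈ 1.30 h

Centroid of excess rainfall: t_c = Σ P_i·t̄_i / ΣP_i = 0.6957 h (block centres at 0.25, 0.75 h).
Hydrograph peak occurs at t = 2 h, so basin lag t_L = 2 − 0.6957 = 1.30 h.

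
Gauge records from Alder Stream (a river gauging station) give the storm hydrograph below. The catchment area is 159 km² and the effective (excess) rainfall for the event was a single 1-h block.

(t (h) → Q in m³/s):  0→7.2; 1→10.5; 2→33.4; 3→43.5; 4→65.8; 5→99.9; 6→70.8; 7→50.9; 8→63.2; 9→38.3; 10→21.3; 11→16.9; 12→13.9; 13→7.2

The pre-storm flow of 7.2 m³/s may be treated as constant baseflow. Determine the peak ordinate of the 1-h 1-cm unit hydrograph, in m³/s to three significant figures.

U_p ≈ 92.6 m³/s

Direct runoff: 0.0, 3.3, 26.2, 36.3, 58.6, 92.7, 63.6, 43.7, 56.0, 31.1, 14.1, 9.7, 6.7, 0.0 m³/s; ΣQ_DR = 442.0 m³/s, peak = 92.7 m³/s.
Runoff depth d = ΣQ_DR·Δt / A = 442.0 × 3600 / (159 km²) = 10.01 mm.
The 1-cm UH is the DRH scaled by (10 mm)/d, so U_p = 92.7 × 10/10.01 = 92.6 m³/s.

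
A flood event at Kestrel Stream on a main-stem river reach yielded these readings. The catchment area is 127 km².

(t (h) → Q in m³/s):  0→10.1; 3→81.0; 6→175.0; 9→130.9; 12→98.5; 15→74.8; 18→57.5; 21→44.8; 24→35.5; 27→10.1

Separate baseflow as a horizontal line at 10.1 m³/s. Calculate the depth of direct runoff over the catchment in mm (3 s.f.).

d ≈ 52.5 mm

Direct runoff: 0.0, 70.9, 164.9, 120.8, 88.4, 64.7, 47.4, 34.7, 25.4, 0.0 m³/s; ΣQ_DR = 617.2 m³/s.
V = ΣQ_DR · Δt = 617.2 × 10800 s = 6.666 × 10^6 m³.
Over A = 127 km², depth = V / A = 52.5 mm.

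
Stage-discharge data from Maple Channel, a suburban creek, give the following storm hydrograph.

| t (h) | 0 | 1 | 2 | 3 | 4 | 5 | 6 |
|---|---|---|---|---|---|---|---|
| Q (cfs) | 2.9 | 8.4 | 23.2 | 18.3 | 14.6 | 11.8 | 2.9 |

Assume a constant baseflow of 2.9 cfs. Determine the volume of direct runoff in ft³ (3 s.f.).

V ≈ 2.22 × 10^5 ft³

Direct-runoff ordinates (Q − Q_b): 0.0, 5.5, 20.3, 15.4, 11.7, 8.9, 0.0 cfs.
ΣQ_DR = 61.80 cfs.
With Δt = 1 h = 3600 s, V = ΣQ_DR · Δt = 61.80 × 3600 = 2.22 × 10^5 ft³.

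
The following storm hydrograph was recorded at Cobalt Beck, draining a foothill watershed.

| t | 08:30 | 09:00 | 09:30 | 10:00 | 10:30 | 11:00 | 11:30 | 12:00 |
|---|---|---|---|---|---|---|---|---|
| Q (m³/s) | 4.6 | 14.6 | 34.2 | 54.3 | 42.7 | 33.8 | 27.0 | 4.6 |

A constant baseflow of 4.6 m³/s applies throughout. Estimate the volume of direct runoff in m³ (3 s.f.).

Direct-runoff ordinates (Q − Q_b): 0.0, 10.0, 29.6, 49.7, 38.1, 29.2, 22.4, 0.0 m³/s.
ΣQ_DR = 179.0 m³/s.
With Δt = 0.5 h = 1800 s, V = ΣQ_DR · Δt = 179.0 × 1800 = 3.22 × 10^5 m³.

V ≈ 3.22 × 10^5 m³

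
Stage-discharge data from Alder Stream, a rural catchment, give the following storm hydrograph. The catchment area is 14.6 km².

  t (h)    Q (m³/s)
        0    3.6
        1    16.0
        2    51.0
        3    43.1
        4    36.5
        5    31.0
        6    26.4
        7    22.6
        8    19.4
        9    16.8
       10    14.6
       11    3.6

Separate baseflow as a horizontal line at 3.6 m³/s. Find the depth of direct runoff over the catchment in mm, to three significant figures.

d ≈ 59.5 mm

Direct runoff: 0.0, 12.4, 47.4, 39.5, 32.9, 27.4, 22.8, 19.0, 15.8, 13.2, 11.0, 0.0 m³/s; ΣQ_DR = 241.4 m³/s.
V = ΣQ_DR · Δt = 241.4 × 3600 s = 8.690 × 10^5 m³.
Over A = 14.6 km², depth = V / A = 59.5 mm.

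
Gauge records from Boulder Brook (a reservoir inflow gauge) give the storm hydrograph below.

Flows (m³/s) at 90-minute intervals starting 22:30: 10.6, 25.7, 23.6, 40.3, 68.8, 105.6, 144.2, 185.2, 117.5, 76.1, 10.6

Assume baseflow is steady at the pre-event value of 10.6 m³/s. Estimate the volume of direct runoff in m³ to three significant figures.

Direct-runoff ordinates (Q − Q_b): 0.0, 15.1, 13.0, 29.7, 58.2, 95.0, 133.6, 174.6, 106.9, 65.5, 0.0 m³/s.
ΣQ_DR = 691.6 m³/s.
With Δt = 1.5 h = 5400 s, V = ΣQ_DR · Δt = 691.6 × 5400 = 3.73 × 10^6 m³.

V ≈ 3.73 × 10^6 m³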